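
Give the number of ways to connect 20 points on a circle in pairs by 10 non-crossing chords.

16796

Non-crossing perfect matchings of 2n points on a circle are counted by C_n; with 20 points, n = 10.
C_10 = C_9 · 2(2·9+1)/(9+2) = 4862 · 38/11 = 16796.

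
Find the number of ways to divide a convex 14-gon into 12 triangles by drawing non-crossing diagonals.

208012

A convex 14-gon is triangulated into 12 triangles, and the number of such triangulations is the Catalan number C_{14−2} = C_12.
C_12 = C(24,12)/13 = 2704156/13 = 208012.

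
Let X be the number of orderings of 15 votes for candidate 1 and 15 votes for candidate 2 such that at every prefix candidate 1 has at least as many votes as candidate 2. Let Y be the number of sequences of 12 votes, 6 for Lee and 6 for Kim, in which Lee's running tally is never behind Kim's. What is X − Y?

9694713

Ballot sequences with n votes each where one side never trails are Dyck words, counted by C_n; here n = 15. So X = C_15 = 9694845.
Reading a vote for the leader as '(' and for the other as ')' turns such a sequence into a balanced string of 6 pairs, so the count is C_6. So Y = C_6 = 132.
X − Y = 9694845 − 132 = 9694713.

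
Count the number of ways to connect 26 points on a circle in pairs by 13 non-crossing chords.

742900

Non-crossing perfect matchings of 2n points on a circle are counted by C_n; with 26 points, n = 13.
C_13 = C_12 · 2(2·12+1)/(12+2) = 208012 · 50/14 = 742900.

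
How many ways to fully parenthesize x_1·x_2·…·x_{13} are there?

208012

Bracketing 13 factors into binary products is counted by C_{13−1} = C_12.
C_12 = C(24,12)/13 = 2704156/13 = 208012.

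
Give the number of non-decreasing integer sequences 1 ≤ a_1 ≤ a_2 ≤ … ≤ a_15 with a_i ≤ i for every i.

9694845

Weakly increasing sequences with a_i ≤ i biject with Dyck paths of semilength 15, so there are C_15.
C_15 = C(30,15)/16 = 155117520/16 = 9694845.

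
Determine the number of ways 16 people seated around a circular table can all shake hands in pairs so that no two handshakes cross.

Non-crossing handshake pairings of 2n people are counted by C_n; 16 people gives n = 8.
C_8 = 1430.

1430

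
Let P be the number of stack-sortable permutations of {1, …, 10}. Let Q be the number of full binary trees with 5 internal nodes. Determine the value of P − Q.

By Knuth's characterisation, the stack-sortable permutations of length 10 are the 231-avoiders, numbering C_10. So P = C_10 = 16796.
The number of full binary trees on 5 internal nodes is the Catalan number C_5. So Q = C_5 = 42.
P − Q = 16796 − 42 = 16754.

16754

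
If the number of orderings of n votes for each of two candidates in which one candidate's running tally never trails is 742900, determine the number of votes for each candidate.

Such ballot sequences with n votes each are counted by C_n, and C_13 = 742900.

13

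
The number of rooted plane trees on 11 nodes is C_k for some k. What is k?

Rooted ordered (plane) trees on m nodes have m−1 edges and are counted by C_{m−1}; m = 11 gives C_10.

10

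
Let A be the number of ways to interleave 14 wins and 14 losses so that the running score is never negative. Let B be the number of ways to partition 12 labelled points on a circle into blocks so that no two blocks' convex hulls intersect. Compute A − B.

2466428

Reading a vote for the leader as '(' and for the other as ')' turns such a sequence into a balanced string of 14 pairs, so the count is C_14. So A = C_14 = 2674440.
The non-crossing partitions of [12] form a lattice of size C_12. So B = C_12 = 208012.
A − B = 2674440 − 208012 = 2466428.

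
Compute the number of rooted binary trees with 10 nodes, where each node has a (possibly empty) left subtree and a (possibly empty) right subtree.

Binary trees (left/right distinguished) on n nodes are counted by C_n; here n = 10.
C_10 = C(20,10)/11 = 184756/11 = 16796.

16796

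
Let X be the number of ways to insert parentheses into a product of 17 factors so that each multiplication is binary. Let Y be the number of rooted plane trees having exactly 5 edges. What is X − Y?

35357628

Ways to associate a product of 17 factors correspond to binary trees on 17 leaves, so the count is C_16. So X = C_16 = 35357670.
Rooted ordered trees with n edges are counted by C_n; here n = 5. So Y = C_5 = 42.
X − Y = 35357670 − 42 = 35357628.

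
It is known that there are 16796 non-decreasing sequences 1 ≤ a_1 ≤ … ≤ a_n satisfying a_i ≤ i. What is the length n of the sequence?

10

Such sub-staircase sequences of length n are counted by C_n. Since C_10 = 16796, the index is 10.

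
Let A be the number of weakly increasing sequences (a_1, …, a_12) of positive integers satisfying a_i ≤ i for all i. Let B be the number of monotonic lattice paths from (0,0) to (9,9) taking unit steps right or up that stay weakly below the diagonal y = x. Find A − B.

203150

Such sub-staircase sequences of length n are counted by C_n; here n = 12. So A = C_12 = 208012.
Monotone paths in an n×n grid that stay weakly below the diagonal are counted by C_n; here n = 9. So B = C_9 = 4862.
A − B = 208012 − 4862 = 203150.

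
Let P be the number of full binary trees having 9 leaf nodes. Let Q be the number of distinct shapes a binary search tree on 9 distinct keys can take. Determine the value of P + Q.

6292

A full binary tree with L leaves has L−1 internal nodes and is counted by C_{L−1}; L = 9 gives C_8. So P = C_8 = 1430.
Binary trees (left/right distinguished) on n nodes are counted by C_n; here n = 9. So Q = C_9 = 4862.
P + Q = 1430 + 4862 = 6292.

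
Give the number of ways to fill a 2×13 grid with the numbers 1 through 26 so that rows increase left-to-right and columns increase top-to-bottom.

By the hook-length formula (or a Dyck-path bijection), SYT of shape 2×13 number C_13.
C_13 = 742900.

742900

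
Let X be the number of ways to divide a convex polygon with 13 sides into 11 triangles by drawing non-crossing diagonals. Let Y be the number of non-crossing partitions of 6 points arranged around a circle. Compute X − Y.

A convex 13-gon is triangulated into 11 triangles, and the number of such triangulations is the Catalan number C_{13−2} = C_11. So X = C_11 = 58786.
The non-crossing partitions of [6] form a lattice of size C_6. So Y = C_6 = 132.
X − Y = 58786 − 132 = 58654.

58654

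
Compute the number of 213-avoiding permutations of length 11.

Permutations of [n] avoiding any single length-3 pattern are counted by C_n; here n = 11.
C_11 = 58786.

58786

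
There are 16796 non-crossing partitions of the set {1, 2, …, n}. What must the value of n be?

Non-crossing partitions of [n] are counted by C_n. The Catalan number equal to 16796 is C_10.

10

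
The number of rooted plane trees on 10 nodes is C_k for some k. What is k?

Rooted ordered (plane) trees on m nodes have m−1 edges and are counted by C_{m−1}; m = 10 gives C_9.

9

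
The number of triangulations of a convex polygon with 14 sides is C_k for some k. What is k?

Triangulations of a convex m-gon are counted by C_{m−2}; with m = 14 this is C_12.

12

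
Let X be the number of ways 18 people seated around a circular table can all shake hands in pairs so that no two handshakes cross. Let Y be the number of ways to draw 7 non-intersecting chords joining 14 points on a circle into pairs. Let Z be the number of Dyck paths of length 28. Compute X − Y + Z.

2678873

Non-crossing handshake pairings of 2n people are counted by C_n; 18 people gives n = 9. So X = C_9 = 4862.
Non-crossing perfect matchings of 2n points on a circle are counted by C_n; with 14 points, n = 7. So Y = C_7 = 429.
Dyck paths of semilength n (length 2n) are counted by C_n; here n = 14. So Z = C_14 = 2674440.
X − Y + Z = 4862 − 429 + 2674440 = 2678873.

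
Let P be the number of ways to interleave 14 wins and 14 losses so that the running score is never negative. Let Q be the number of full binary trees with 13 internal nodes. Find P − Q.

1931540

Reading a vote for the leader as '(' and for the other as ')' turns such a sequence into a balanced string of 14 pairs, so the count is C_14. So P = C_14 = 2674440.
Full binary trees with n internal nodes are counted by C_n; here n = 13. So Q = C_13 = 742900.
P − Q = 2674440 − 742900 = 1931540.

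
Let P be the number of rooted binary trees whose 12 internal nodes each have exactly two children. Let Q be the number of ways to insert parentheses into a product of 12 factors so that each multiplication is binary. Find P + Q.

266798

The number of full binary trees on 12 internal nodes is the Catalan number C_12. So P = C_12 = 208012.
Parenthesizations of m factors correspond to full binary trees with m leaves, counted by C_{m−1}; m = 12 gives C_11. So Q = C_11 = 58786.
P + Q = 208012 + 58786 = 266798.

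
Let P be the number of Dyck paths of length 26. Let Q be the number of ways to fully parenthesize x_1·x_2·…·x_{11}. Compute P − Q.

A Dyck path with 13 up-steps and 13 down-steps has semilength 13, so there are C_13 of them. So P = C_13 = 742900.
Parenthesizations of m factors correspond to full binary trees with m leaves, counted by C_{m−1}; m = 11 gives C_10. So Q = C_10 = 16796.
P − Q = 742900 − 16796 = 726104.

726104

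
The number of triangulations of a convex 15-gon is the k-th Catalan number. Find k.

13

The number of triangulations of a 15-gon is the Catalan number C_13 (index = sides − 2).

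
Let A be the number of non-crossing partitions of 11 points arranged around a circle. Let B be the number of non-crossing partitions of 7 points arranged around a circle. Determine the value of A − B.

58357

Non-crossing partitions of an n-element set are counted by C_n; here n = 11. So A = C_11 = 58786.
The non-crossing partitions of [7] form a lattice of size C_7. So B = C_7 = 429.
A − B = 58786 − 429 = 58357.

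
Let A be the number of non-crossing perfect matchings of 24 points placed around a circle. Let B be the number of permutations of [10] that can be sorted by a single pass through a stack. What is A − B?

Non-crossing perfect matchings of 2n points on a circle are counted by C_n; with 24 points, n = 12. So A = C_12 = 208012.
By Knuth's characterisation, the stack-sortable permutations of length 10 are the 231-avoiders, numbering C_10. So B = C_10 = 16796.
A − B = 208012 − 16796 = 191216.

191216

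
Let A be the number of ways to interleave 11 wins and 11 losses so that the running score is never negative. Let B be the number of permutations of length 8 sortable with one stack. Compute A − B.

57356

Reading a vote for the leader as '(' and for the other as ')' turns such a sequence into a balanced string of 11 pairs, so the count is C_11. So A = C_11 = 58786.
Stack-sortable permutations are exactly the 231-avoiding ones, counted by C_n; here n = 8. So B = C_8 = 1430.
A − B = 58786 − 1430 = 57356.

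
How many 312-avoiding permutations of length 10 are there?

16796

Permutations of [n] avoiding any single length-3 pattern are counted by C_n; here n = 10.
C_10 = C(20,10)/11 = 184756/11 = 16796.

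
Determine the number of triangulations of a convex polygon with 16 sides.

2674440

Triangulations of a convex m-gon are counted by C_{m−2}; with m = 16 this is C_14.
C_14 = 2674440.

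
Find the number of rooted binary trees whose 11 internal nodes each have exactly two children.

The number of full binary trees on 11 internal nodes is the Catalan number C_11.
C_11 = C(22,11)/12 = 705432/12 = 58786.

58786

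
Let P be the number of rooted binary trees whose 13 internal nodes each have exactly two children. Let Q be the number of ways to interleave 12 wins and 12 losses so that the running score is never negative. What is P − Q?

534888

The number of full binary trees on 13 internal nodes is the Catalan number C_13. So P = C_13 = 742900.
Ballot sequences with n votes each where one side never trails are Dyck words, counted by C_n; here n = 12. So Q = C_12 = 208012.
P − Q = 742900 − 208012 = 534888.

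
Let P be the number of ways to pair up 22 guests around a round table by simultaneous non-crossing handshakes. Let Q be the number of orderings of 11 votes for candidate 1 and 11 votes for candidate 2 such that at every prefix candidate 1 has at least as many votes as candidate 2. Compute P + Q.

117572

With 22 = 2·11 people, non-crossing handshake pairings are non-crossing perfect matchings on a circle, counted by C_11. So P = C_11 = 58786.
Reading a vote for the leader as '(' and for the other as ')' turns such a sequence into a balanced string of 11 pairs, so the count is C_11. So Q = C_11 = 58786.
P + Q = 58786 + 58786 = 117572.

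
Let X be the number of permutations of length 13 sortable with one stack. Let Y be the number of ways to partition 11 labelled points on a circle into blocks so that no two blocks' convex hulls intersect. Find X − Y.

684114

By Knuth's characterisation, the stack-sortable permutations of length 13 are the 231-avoiders, numbering C_13. So X = C_13 = 742900.
Non-crossing partitions of an n-element set are counted by C_n; here n = 11. So Y = C_11 = 58786.
X − Y = 742900 − 58786 = 684114.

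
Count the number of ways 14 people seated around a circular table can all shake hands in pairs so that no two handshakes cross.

With 14 = 2·7 people, non-crossing handshake pairings are non-crossing perfect matchings on a circle, counted by C_7.
C_7 = C_6 · 2(2·6+1)/(6+2) = 132 · 26/8 = 429.

429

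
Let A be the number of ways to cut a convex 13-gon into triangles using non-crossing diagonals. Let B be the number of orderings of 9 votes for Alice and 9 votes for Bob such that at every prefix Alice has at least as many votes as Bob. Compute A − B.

A convex 13-gon is triangulated into 11 triangles, and the number of such triangulations is the Catalan number C_{13−2} = C_11. So A = C_11 = 58786.
Ballot sequences with n votes each where one side never trails are Dyck words, counted by C_n; here n = 9. So B = C_9 = 4862.
A − B = 58786 − 4862 = 53924.

53924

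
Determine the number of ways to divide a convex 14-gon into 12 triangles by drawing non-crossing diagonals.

A convex 14-gon is triangulated into 12 triangles, and the number of such triangulations is the Catalan number C_{14−2} = C_12.
C_12 = C(24,12)/13 = 2704156/13 = 208012.

208012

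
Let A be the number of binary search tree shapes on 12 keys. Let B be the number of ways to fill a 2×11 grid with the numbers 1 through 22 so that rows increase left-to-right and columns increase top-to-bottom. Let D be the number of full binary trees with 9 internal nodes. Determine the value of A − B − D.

144364

There are C_n binary search tree shapes on n keys; with n = 12 that is C_12. So A = C_12 = 208012.
By the hook-length formula (or a Dyck-path bijection), SYT of shape 2×11 number C_11. So B = C_11 = 58786.
Full binary trees with n internal nodes are counted by C_n; here n = 9. So D = C_9 = 4862.
A − B − D = 208012 − 58786 − 4862 = 144364.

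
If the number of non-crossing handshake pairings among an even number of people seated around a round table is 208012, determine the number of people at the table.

24

Non-crossing handshake pairings of 2n people are counted by C_n; 208012 = C_12.
So n = 12, and there are 2n = 24 people.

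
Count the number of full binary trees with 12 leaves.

Full binary trees with 12 leaves have 12−1 = 11 internal nodes, so there are C_11 of them.
C_11 = 58786.

58786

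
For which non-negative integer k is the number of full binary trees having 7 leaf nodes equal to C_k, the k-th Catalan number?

6

Full binary trees with 7 leaves have 7−1 = 6 internal nodes, so there are C_6 of them.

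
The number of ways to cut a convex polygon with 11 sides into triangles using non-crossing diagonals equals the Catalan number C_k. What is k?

9

A convex 11-gon is triangulated into 9 triangles, and the number of such triangulations is the Catalan number C_{11−2} = C_9.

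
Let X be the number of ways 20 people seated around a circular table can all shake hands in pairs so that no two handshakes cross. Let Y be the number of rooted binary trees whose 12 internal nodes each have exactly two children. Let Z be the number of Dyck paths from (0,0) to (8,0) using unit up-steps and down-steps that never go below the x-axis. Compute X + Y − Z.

Non-crossing handshake pairings of 2n people are counted by C_n; 20 people gives n = 10. So X = C_10 = 16796.
The number of full binary trees on 12 internal nodes is the Catalan number C_12. So Y = C_12 = 208012.
Paths of 4 up- and 4 down-steps that never dip below the axis are Dyck paths; their count is C_4. So Z = C_4 = 14.
X + Y − Z = 16796 + 208012 − 14 = 224794.

224794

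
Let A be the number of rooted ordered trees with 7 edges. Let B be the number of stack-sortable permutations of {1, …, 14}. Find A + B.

2674869

A rooted plane tree with 7 edges has 8 nodes, and the count is C_7. So A = C_7 = 429.
Stack-sortable permutations are exactly the 231-avoiding ones, counted by C_n; here n = 14. So B = C_14 = 2674440.
A + B = 429 + 2674440 = 2674869.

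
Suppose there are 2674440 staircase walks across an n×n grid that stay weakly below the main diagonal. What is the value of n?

14

Such diagonal-avoiding paths in an n×n grid are counted by C_n, and C_14 = 2674440.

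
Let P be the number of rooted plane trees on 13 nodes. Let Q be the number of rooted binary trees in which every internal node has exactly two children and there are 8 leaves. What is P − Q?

Rooted ordered (plane) trees on m nodes have m−1 edges and are counted by C_{m−1}; m = 13 gives C_12. So P = C_12 = 208012.
A full binary tree with L leaves has L−1 internal nodes and is counted by C_{L−1}; L = 8 gives C_7. So Q = C_7 = 429.
P − Q = 208012 − 429 = 207583.

207583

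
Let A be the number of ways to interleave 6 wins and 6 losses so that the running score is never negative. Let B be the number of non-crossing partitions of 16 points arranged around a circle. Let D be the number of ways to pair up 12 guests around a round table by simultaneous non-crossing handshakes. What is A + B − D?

35357670

Reading a vote for the leader as '(' and for the other as ')' turns such a sequence into a balanced string of 6 pairs, so the count is C_6. So A = C_6 = 132.
The non-crossing partitions of [16] form a lattice of size C_16. So B = C_16 = 35357670.
Non-crossing handshake pairings of 2n people are counted by C_n; 12 people gives n = 6. So D = C_6 = 132.
A + B − D = 132 + 35357670 − 132 = 35357670.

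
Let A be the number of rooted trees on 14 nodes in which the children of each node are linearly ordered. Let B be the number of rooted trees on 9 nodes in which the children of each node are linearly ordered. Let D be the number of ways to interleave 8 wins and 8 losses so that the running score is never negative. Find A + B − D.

742900

A rooted plane tree on 14 nodes has 13 edges, and such trees are counted by C_13. So A = C_13 = 742900.
A rooted plane tree on 9 nodes has 8 edges, and such trees are counted by C_8. So B = C_8 = 1430.
Reading a vote for the leader as '(' and for the other as ')' turns such a sequence into a balanced string of 8 pairs, so the count is C_8. So D = C_8 = 1430.
A + B − D = 742900 + 1430 − 1430 = 742900.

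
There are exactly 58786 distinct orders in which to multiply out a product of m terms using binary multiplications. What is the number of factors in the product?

12

Parenthesizations of m factors are counted by C_{m−1}. The Catalan number equal to 58786 is C_11.
So the index is 11, and the number of factors is 11 + 1 = 12.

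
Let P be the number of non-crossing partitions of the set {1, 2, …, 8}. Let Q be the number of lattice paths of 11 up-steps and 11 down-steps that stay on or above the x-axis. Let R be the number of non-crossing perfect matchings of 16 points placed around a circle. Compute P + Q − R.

58786

The non-crossing partitions of [8] form a lattice of size C_8. So P = C_8 = 1430.
Dyck paths of semilength n (length 2n) are counted by C_n; here n = 11. So Q = C_11 = 58786.
Pairing 16 circle points by 8 non-crossing chords gives C_8 matchings. So R = C_8 = 1430.
P + Q − R = 1430 + 58786 − 1430 = 58786.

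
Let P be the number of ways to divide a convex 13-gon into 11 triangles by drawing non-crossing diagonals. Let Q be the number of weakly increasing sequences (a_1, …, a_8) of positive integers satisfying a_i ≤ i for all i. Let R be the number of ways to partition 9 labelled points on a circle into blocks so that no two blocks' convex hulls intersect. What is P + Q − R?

Triangulations of a convex m-gon are counted by C_{m−2}; with m = 13 this is C_11. So P = C_11 = 58786.
Weakly increasing sequences with a_i ≤ i biject with Dyck paths of semilength 8, so there are C_8. So Q = C_8 = 1430.
The non-crossing partitions of [9] form a lattice of size C_9. So R = C_9 = 4862.
P + Q − R = 58786 + 1430 − 4862 = 55354.

55354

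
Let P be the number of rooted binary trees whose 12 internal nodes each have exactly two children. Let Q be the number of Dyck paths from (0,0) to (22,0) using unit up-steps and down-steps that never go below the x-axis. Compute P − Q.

The number of full binary trees on 12 internal nodes is the Catalan number C_12. So P = C_12 = 208012.
Dyck paths of semilength n (length 2n) are counted by C_n; here n = 11. So Q = C_11 = 58786.
P − Q = 208012 − 58786 = 149226.

149226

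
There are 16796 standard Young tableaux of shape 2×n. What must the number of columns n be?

10

Standard Young tableaux of shape 2×n are counted by C_n. Since C_10 = 16796, the index is 10.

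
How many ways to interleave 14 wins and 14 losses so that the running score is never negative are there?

2674440

Reading a vote for the leader as '(' and for the other as ')' turns such a sequence into a balanced string of 14 pairs, so the count is C_14.
C_14 = C(28,14)/15 = 40116600/15 = 2674440.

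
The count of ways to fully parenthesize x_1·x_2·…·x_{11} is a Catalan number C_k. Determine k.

10

Parenthesizations of m factors correspond to full binary trees with m leaves, counted by C_{m−1}; m = 11 gives C_10.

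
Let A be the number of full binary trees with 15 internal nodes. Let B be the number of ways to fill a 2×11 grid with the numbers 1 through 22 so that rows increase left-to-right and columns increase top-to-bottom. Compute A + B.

9753631

Full binary trees with n internal nodes are counted by C_n; here n = 15. So A = C_15 = 9694845.
Standard Young tableaux of shape 2×n are counted by C_n; here n = 11. So B = C_11 = 58786.
A + B = 9694845 + 58786 = 9753631.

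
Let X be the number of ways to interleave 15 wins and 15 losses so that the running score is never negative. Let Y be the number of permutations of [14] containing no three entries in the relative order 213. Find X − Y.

7020405

Reading a vote for the leader as '(' and for the other as ')' turns such a sequence into a balanced string of 15 pairs, so the count is C_15. So X = C_15 = 9694845.
For any fixed pattern of length 3, the pattern-avoiding permutations of [14] number C_14. So Y = C_14 = 2674440.
X − Y = 9694845 − 2674440 = 7020405.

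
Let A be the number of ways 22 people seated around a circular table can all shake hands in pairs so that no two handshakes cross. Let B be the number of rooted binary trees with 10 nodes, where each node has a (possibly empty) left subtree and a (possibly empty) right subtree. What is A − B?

With 22 = 2·11 people, non-crossing handshake pairings are non-crossing perfect matchings on a circle, counted by C_11. So A = C_11 = 58786.
There are C_n binary search tree shapes on n keys; with n = 10 that is C_10. So B = C_10 = 16796.
A − B = 58786 − 16796 = 41990.

41990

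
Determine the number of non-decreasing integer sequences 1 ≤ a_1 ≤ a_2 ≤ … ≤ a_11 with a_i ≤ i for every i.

Such sub-staircase sequences of length n are counted by C_n; here n = 11.
C_11 = C_10 · 2(2·10+1)/(10+2) = 16796 · 42/12 = 58786.

58786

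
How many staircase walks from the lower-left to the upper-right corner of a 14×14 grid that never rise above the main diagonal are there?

Sub-diagonal monotone paths from (0,0) to (14,14) biject with Dyck paths of semilength 14, giving C_14.
C_14 = C(28,14)/15 = 40116600/15 = 2674440.

2674440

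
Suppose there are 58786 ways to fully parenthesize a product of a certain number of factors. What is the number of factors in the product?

12

Parenthesizations of m factors are counted by C_{m−1}. The Catalan number equal to 58786 is C_11.
So the index is 11, and the number of factors is 11 + 1 = 12.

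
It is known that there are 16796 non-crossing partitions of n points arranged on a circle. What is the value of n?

Non-crossing partitions of [n] are counted by C_n, and C_10 = 16796.

10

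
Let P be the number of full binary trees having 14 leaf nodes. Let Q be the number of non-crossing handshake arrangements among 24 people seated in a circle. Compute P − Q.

A full binary tree with L leaves has L−1 internal nodes and is counted by C_{L−1}; L = 14 gives C_13. So P = C_13 = 742900.
With 24 = 2·12 people, non-crossing handshake pairings are non-crossing perfect matchings on a circle, counted by C_12. So Q = C_12 = 208012.
P − Q = 742900 − 208012 = 534888.

534888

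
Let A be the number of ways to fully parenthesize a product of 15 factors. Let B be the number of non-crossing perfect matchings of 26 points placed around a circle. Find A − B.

1931540

Bracketing 15 factors into binary products is counted by C_{15−1} = C_14. So A = C_14 = 2674440.
Pairing 26 circle points by 13 non-crossing chords gives C_13 matchings. So B = C_13 = 742900.
A − B = 2674440 − 742900 = 1931540.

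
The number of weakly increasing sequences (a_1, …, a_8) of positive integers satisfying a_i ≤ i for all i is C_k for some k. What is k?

8

Such sub-staircase sequences of length n are counted by C_n; here n = 8.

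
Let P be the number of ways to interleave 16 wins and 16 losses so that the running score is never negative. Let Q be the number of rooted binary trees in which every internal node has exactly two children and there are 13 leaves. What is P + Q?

35565682

Reading a vote for the leader as '(' and for the other as ')' turns such a sequence into a balanced string of 16 pairs, so the count is C_16. So P = C_16 = 35357670.
Full binary trees with 13 leaves have 13−1 = 12 internal nodes, so there are C_12 of them. So Q = C_12 = 208012.
P + Q = 35357670 + 208012 = 35565682.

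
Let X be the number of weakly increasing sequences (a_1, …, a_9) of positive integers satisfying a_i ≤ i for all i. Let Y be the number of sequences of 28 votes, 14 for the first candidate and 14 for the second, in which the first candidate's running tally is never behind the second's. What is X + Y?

Such sub-staircase sequences of length n are counted by C_n; here n = 9. So X = C_9 = 4862.
Reading a vote for the leader as '(' and for the other as ')' turns such a sequence into a balanced string of 14 pairs, so the count is C_14. So Y = C_14 = 2674440.
X + Y = 4862 + 2674440 = 2679302.

2679302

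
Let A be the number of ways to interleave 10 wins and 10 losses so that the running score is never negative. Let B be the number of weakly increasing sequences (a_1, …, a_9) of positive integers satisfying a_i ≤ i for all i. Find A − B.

Reading a vote for the leader as '(' and for the other as ')' turns such a sequence into a balanced string of 10 pairs, so the count is C_10. So A = C_10 = 16796.
Weakly increasing sequences with a_i ≤ i biject with Dyck paths of semilength 9, so there are C_9. So B = C_9 = 4862.
A − B = 16796 − 4862 = 11934.

11934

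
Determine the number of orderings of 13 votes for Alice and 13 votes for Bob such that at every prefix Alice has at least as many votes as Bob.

Ballot sequences with n votes each where one side never trails are Dyck words, counted by C_n; here n = 13.
C_13 = C(26,13)/14 = 10400600/14 = 742900.

742900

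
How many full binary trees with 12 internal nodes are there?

The number of full binary trees on 12 internal nodes is the Catalan number C_12.
C_12 = C_11 · 2(2·11+1)/(11+2) = 58786 · 46/13 = 208012.

208012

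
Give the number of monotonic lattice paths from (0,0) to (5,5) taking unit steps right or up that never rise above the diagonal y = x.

42

Monotone paths in an n×n grid that stay weakly below the diagonal are counted by C_n; here n = 5.
C_5 = C(10,5)/6 = 252/6 = 42.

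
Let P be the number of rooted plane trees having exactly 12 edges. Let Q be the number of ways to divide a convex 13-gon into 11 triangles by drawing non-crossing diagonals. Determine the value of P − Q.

A rooted plane tree with 12 edges has 13 nodes, and the count is C_12. So P = C_12 = 208012.
The number of triangulations of a 13-gon is the Catalan number C_11 (index = sides − 2). So Q = C_11 = 58786.
P − Q = 208012 − 58786 = 149226.

149226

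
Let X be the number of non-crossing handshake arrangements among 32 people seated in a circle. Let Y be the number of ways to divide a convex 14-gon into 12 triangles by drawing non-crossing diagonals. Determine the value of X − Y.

With 32 = 2·16 people, non-crossing handshake pairings are non-crossing perfect matchings on a circle, counted by C_16. So X = C_16 = 35357670.
A convex 14-gon is triangulated into 12 triangles, and the number of such triangulations is the Catalan number C_{14−2} = C_12. So Y = C_12 = 208012.
X − Y = 35357670 − 208012 = 35149658.

35149658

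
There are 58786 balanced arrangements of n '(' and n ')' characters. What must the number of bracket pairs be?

11

Balanced strings of n bracket-pairs are counted by C_n. Since C_11 = 58786, the index is 11.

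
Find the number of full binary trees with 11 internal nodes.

58786

Full binary trees with n internal nodes are counted by C_n; here n = 11.
C_11 = C_10 · 2(2·10+1)/(10+2) = 16796 · 42/12 = 58786.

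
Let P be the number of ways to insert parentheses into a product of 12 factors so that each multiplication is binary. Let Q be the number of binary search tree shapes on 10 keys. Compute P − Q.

Ways to associate a product of 12 factors correspond to binary trees on 12 leaves, so the count is C_11. So P = C_11 = 58786.
There are C_n binary search tree shapes on n keys; with n = 10 that is C_10. So Q = C_10 = 16796.
P − Q = 58786 − 16796 = 41990.

41990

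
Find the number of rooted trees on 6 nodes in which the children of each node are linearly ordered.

42

Rooted ordered (plane) trees on m nodes have m−1 edges and are counted by C_{m−1}; m = 6 gives C_5.
C_5 = C_4 · 2(2·4+1)/(4+2) = 14 · 18/6 = 42.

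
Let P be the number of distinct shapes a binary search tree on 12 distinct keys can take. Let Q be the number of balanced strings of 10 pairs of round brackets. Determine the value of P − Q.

Rooted binary trees with 12 nodes (each child slot possibly empty) number C_12. So P = C_12 = 208012.
Balanced strings of n pairs of brackets are counted by C_n; here n = 10. So Q = C_10 = 16796.
P − Q = 208012 − 16796 = 191216.

191216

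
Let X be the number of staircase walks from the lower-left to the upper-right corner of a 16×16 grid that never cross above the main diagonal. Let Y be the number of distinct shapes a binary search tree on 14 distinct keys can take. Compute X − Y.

32683230

Sub-diagonal monotone paths from (0,0) to (16,16) biject with Dyck paths of semilength 16, giving C_16. So X = C_16 = 35357670.
There are C_n binary search tree shapes on n keys; with n = 14 that is C_14. So Y = C_14 = 2674440.
X − Y = 35357670 − 2674440 = 32683230.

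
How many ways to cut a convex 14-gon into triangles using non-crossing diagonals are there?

208012

The number of triangulations of a 14-gon is the Catalan number C_12 (index = sides − 2).
C_12 = 208012.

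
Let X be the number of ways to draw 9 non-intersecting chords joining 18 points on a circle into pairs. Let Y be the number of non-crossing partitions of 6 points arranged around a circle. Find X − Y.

Pairing 18 circle points by 9 non-crossing chords gives C_9 matchings. So X = C_9 = 4862.
Non-crossing partitions of an n-element set are counted by C_n; here n = 6. So Y = C_6 = 132.
X − Y = 4862 − 132 = 4730.

4730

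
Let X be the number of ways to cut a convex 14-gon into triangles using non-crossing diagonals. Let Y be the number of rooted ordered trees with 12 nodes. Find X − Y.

Triangulations of a convex m-gon are counted by C_{m−2}; with m = 14 this is C_12. So X = C_12 = 208012.
Rooted ordered (plane) trees on m nodes have m−1 edges and are counted by C_{m−1}; m = 12 gives C_11. So Y = C_11 = 58786.
X − Y = 208012 − 58786 = 149226.

149226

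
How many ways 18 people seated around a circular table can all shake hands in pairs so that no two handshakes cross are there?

4862

Non-crossing handshake pairings of 2n people are counted by C_n; 18 people gives n = 9.
C_9 = C_8 · 2(2·8+1)/(8+2) = 1430 · 34/10 = 4862.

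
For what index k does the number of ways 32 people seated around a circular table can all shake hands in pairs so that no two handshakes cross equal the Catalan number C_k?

Non-crossing handshake pairings of 2n people are counted by C_n; 32 people gives n = 16.

16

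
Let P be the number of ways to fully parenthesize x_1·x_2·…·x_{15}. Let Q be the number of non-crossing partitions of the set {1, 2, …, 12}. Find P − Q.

2466428

Bracketing 15 factors into binary products is counted by C_{15−1} = C_14. So P = C_14 = 2674440.
Non-crossing partitions of an n-element set are counted by C_n; here n = 12. So Q = C_12 = 208012.
P − Q = 2674440 − 208012 = 2466428.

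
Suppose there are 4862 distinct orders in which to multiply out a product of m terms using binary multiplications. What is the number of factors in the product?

10

Parenthesizations of m factors are counted by C_{m−1}. Since C_9 = 4862, the index is 9.
So the index is 9, and the number of factors is 9 + 1 = 10.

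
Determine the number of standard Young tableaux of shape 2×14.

By the hook-length formula (or a Dyck-path bijection), SYT of shape 2×14 number C_14.
C_14 = C(28,14)/15 = 40116600/15 = 2674440.

2674440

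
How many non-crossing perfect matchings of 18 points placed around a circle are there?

4862

Non-crossing perfect matchings of 2n points on a circle are counted by C_n; with 18 points, n = 9.
C_9 = 4862.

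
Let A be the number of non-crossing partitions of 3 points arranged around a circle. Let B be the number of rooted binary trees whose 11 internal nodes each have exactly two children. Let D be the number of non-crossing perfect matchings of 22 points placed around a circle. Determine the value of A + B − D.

Non-crossing partitions of an n-element set are counted by C_n; here n = 3. So A = C_3 = 5.
The number of full binary trees on 11 internal nodes is the Catalan number C_11. So B = C_11 = 58786.
Pairing 22 circle points by 11 non-crossing chords gives C_11 matchings. So D = C_11 = 58786.
A + B − D = 5 + 58786 − 58786 = 5.

5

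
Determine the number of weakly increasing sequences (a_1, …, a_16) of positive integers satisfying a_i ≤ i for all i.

Such sub-staircase sequences of length n are counted by C_n; here n = 16.
C_16 = 35357670.

35357670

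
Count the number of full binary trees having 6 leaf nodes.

Full binary trees with 6 leaves have 6−1 = 5 internal nodes, so there are C_5 of them.
C_5 = C(10,5)/6 = 252/6 = 42.

42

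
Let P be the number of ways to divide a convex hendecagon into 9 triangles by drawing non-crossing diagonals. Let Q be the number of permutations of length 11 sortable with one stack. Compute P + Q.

Triangulations of a convex m-gon are counted by C_{m−2}; with m = 11 this is C_9. So P = C_9 = 4862.
By Knuth's characterisation, the stack-sortable permutations of length 11 are the 231-avoiders, numbering C_11. So Q = C_11 = 58786.
P + Q = 4862 + 58786 = 63648.

63648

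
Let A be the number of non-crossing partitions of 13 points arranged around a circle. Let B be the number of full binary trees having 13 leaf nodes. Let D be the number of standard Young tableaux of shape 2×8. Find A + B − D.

949482

The non-crossing partitions of [13] form a lattice of size C_13. So A = C_13 = 742900.
Full binary trees with 13 leaves have 13−1 = 12 internal nodes, so there are C_12 of them. So B = C_12 = 208012.
By the hook-length formula (or a Dyck-path bijection), SYT of shape 2×8 number C_8. So D = C_8 = 1430.
A + B − D = 742900 + 208012 − 1430 = 949482.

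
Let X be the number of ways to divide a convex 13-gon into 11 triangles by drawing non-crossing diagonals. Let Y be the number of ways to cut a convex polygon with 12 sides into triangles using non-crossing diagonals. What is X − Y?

41990

A convex 13-gon is triangulated into 11 triangles, and the number of such triangulations is the Catalan number C_{13−2} = C_11. So X = C_11 = 58786.
A convex 12-gon is triangulated into 10 triangles, and the number of such triangulations is the Catalan number C_{12−2} = C_10. So Y = C_10 = 16796.
X − Y = 58786 − 16796 = 41990.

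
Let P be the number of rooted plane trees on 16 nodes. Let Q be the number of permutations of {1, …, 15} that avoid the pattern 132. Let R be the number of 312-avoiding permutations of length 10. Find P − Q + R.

16796

Rooted ordered (plane) trees on m nodes have m−1 edges and are counted by C_{m−1}; m = 16 gives C_15. So P = C_15 = 9694845.
Permutations of [n] avoiding any single length-3 pattern are counted by C_n; here n = 15. So Q = C_15 = 9694845.
For any fixed pattern of length 3, the pattern-avoiding permutations of [10] number C_10. So R = C_10 = 16796.
P − Q + R = 9694845 − 9694845 + 16796 = 16796.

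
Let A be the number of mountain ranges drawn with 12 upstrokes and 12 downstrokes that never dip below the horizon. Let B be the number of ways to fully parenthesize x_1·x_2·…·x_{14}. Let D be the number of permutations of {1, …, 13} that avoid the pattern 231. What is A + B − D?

A Dyck path with 12 up-steps and 12 down-steps has semilength 12, so there are C_12 of them. So A = C_12 = 208012.
Bracketing 14 factors into binary products is counted by C_{14−1} = C_13. So B = C_13 = 742900.
For any fixed pattern of length 3, the pattern-avoiding permutations of [13] number C_13. So D = C_13 = 742900.
A + B − D = 208012 + 742900 − 742900 = 208012.

208012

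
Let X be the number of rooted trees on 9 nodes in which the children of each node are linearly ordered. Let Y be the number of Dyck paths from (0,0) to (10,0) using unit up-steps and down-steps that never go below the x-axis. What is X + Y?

1472

A rooted plane tree on 9 nodes has 8 edges, and such trees are counted by C_8. So X = C_8 = 1430.
Paths of 5 up- and 5 down-steps that never dip below the axis are Dyck paths; their count is C_5. So Y = C_5 = 42.
X + Y = 1430 + 42 = 1472.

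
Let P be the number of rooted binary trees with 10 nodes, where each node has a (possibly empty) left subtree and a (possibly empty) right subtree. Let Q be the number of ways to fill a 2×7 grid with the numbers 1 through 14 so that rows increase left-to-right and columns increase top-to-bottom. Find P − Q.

There are C_n binary search tree shapes on n keys; with n = 10 that is C_10. So P = C_10 = 16796.
Standard Young tableaux of shape 2×n are counted by C_n; here n = 7. So Q = C_7 = 429.
P − Q = 16796 − 429 = 16367.

16367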